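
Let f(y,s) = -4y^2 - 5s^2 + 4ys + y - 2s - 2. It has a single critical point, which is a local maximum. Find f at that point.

-115/64

∂f/∂y = -8y + 4s + 1 = 0 and ∂f/∂s = 4y - 10s - 2 = 0, so (y, s) = (1/32, -3/16).
The Hessian has f_{yy} = -8, f_{ss} = -10, f_{ys} = 4, giving D = 64 > 0 with f_{yy} < 0, so the point is a local maximum.
f(1/32, -3/16) = -115/64.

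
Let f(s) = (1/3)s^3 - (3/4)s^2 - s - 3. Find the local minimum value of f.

f'(s) = s^2 - (3/2)s - 1. Setting f'(s) = 0 gives s ∈ {-1/2, 2}.
Since f''(s) = 2s - 3/2, we get f''(-1/2) = -5/2 < 0 ⇒ local maximum; f''(2) = 5/2 > 0 ⇒ local minimum.
Thus f has its local minimum at s = 2, with value -16/3.

-16/3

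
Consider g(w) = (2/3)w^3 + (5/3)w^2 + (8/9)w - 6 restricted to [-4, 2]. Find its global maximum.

The derivative is 2w^2 + (10/3)w + 8/9, which vanishes at w = -4/3 and w = -1/3.
Candidates: g(-4) = -230/9, g(-4/3) = -470/81, g(-1/3) = -497/81, g(2) = 70/9.
The maximum over the interval is 70/9, attained at w = 2.

70/9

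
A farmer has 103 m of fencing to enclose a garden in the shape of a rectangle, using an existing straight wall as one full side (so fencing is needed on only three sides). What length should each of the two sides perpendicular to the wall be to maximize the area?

103/4

Let the sides perpendicular to the wall have length x and the parallel side y, so 2x + y = 103 and the area is A = xy = x(103 − 2x).
A'(x) = 103 − 4x = 0 gives x = 103/4, and A''(x) = −4 < 0 confirms a maximum.
Then y = 103 − 2·103/4 = 103/2 and A = 10609/8.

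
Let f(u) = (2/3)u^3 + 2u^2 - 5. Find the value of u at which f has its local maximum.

-2

f'(u) = 2u^2 + 4u = 0 at u = -2, 0.
f''(u) = 4u + 4. f''(-2) = -4 < 0 ⇒ local maximum; f''(0) = 4 > 0 ⇒ local minimum.
Thus f has its local maximum at u = -2, with value -7/3.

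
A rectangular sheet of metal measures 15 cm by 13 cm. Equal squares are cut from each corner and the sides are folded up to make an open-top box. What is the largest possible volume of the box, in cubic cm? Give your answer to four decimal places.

With cut size x, the volume is V(x) = x(15 − 2x)(13 − 2x) for 0 < x < 6.5.
V'(x) = 12x^2 − 112x + 195. Setting V'(x) = 0 gives x ≈ 2.3155 (the root in (0, 6.5)).
V''(x) = 24x − 112 is negative there, so this is the maximum; V ≈ 200.9348.

200.9348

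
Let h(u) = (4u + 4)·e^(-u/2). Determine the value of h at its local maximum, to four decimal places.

4.8522

Differentiating with the product rule gives h'(u) = (-2u + 2)·e^(-u/2). Since e^(-u/2) > 0, the only critical point is u = 1.
h''(1) has the same sign as -2 < 0, so this is a local maximum.
h(1) = (8)·e^(-1/2) ≈ 4.8522.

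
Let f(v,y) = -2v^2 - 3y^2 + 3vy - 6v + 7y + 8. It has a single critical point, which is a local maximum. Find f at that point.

40/3

∂f/∂v = -4v + 3y - 6 = 0 and ∂f/∂y = 3v - 6y + 7 = 0, so (v, y) = (-1, 2/3).
The Hessian has f_{vv} = -4, f_{yy} = -6, f_{vy} = 3, giving D = 15 > 0 with f_{vv} < 0, so the point is a local maximum.
f(-1, 2/3) = 40/3.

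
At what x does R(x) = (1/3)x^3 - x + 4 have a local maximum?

Critical points: R'(x) = x^2 - 1 vanishes at x = -1, 1.
Since R''(x) = 2x, we get R''(-1) = -2 < 0 ⇒ local maximum; R''(1) = 2 > 0 ⇒ local minimum.
Thus R has its local maximum at x = -1, with value 14/3.

-1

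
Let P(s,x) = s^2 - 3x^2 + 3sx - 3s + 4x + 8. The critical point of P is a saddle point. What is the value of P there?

∂P/∂s = 2s + 3x - 3 = 0 and ∂P/∂x = 3s - 6x + 4 = 0, so (s, x) = (2/7, 17/21).
The Hessian has P_{ss} = 2, P_{xx} = -6, P_{sx} = 3, giving D = -21 < 0, so the point is a saddle point.
P(2/7, 17/21) = 193/21.

193/21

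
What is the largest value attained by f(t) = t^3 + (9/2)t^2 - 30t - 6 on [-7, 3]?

263/2

Differentiating, f'(t) = 3t^2 + 9t - 30; which vanishes at t = -5 and t = 2.
Compare values at every candidate in [-7, 3]: f(-7) = 163/2; f(-5) = 263/2; f(2) = -40; f(3) = -57/2.
So the maximum is f(-5) = 263/2.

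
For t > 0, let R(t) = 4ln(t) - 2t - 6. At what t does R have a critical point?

R'(t) = 4/t − 2 = 0 gives t = 2.
R''(t) = -4/t², which is negative for t > 0, so this is a local maximum.
R(2) = 4·ln(2) - 4 - 6 ≈ -7.2274.

2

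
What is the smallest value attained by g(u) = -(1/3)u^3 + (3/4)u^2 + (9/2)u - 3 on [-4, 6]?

-21

g'(u) = -u^2 + (3/2)u + 9/2, which vanishes at u = -3/2 and u = 3.
Candidates: g(-4) = 37/3, g(-3/2) = -111/16, g(3) = 33/4, g(6) = -21.
So the minimum is g(6) = -21.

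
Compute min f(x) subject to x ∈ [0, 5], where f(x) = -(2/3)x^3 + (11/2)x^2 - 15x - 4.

-149/6

The derivative is -2x^2 + 11x - 15, which vanishes at x = 5/2 and x = 3.
Candidates: f(0) = -4, f(5/2) = -421/24, f(3) = -35/2, f(5) = -149/6.
The minimum over the interval is -149/6, attained at x = 5.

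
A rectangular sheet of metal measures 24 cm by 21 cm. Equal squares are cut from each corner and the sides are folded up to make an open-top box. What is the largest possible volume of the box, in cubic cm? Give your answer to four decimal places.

With cut size x, the volume is V(x) = x(24 − 2x)(21 − 2x) for 0 < x < 10.5.
V'(x) = 12x^2 − 180x + 504. Setting V'(x) = 0 gives x ≈ 3.7251 (the root in (0, 10.5)).
V''(x) = 24x − 180 is negative there, so this is the maximum; V ≈ 835.3406.

835.3406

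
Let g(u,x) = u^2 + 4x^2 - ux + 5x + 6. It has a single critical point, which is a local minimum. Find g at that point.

13/3

∂g/∂u = 2u - x = 0 and ∂g/∂x = -u + 8x + 5 = 0, so (u, x) = (-1/3, -2/3).
The Hessian has g_{uu} = 2, g_{xx} = 8, g_{ux} = -1, giving D = 15 > 0 with g_{uu} > 0, so the point is a local minimum.
g(-1/3, -2/3) = 13/3.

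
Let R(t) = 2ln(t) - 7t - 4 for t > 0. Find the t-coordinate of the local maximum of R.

2/7

R'(t) = 2/t − 7 = 0 gives t = 2/7.
R''(t) = -2/t², which is negative for t > 0, so this is a local maximum.
R(2/7) = 2·ln(2/7) - 2 - 4 ≈ -8.5055.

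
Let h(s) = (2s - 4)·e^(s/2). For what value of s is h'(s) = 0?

Differentiating with the product rule gives h'(s) = (s)·e^(s/2). Since e^(s/2) > 0, the only critical point is s = 0.
h''(0) has the same sign as 1 > 0, so this is a local minimum.
h(0) = (-4)·e^(0) ≈ -4.0000.

0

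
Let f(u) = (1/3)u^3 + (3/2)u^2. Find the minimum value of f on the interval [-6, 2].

The derivative is u^2 + 3u, which vanishes at u = -3 and u = 0.
Candidates: f(-6) = -18,  f(-3) = 9/2,  f(0) = 0,  f(2) = 26/3.
Hence the absolute minimum is -18 at u = -6.

-18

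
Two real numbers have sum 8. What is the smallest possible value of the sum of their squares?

With a + b = 8, a^2 + b^2 = a^2 + (8 − a)^2.
The derivative 2a − 2(8 − a) = 4a − 16 vanishes at a = 4; second derivative 4 > 0, a minimum.
The minimum is 2·(4)^2 = 32.

32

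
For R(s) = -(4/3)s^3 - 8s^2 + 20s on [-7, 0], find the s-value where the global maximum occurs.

The derivative is -4s^2 - 16s + 20, whose only zero in [-7, 0] is s = -5.
Candidates: R(-7) = -224/3, R(-5) = -400/3, R(0) = 0.
The maximum over the interval is 0, attained at s = 0.

0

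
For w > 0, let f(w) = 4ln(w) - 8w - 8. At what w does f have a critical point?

f'(w) = 4/w − 8 = 0 gives w = 1/2.
f''(w) = -4/w², which is negative for w > 0, so this is a local maximum.
f(1/2) = 4·ln(1/2) - 4 - 8 ≈ -14.7726.

1/2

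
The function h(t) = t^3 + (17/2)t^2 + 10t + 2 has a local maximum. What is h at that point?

h'(t) = 3t^2 + 17t + 10 = 0 at t = -5, -2/3.
Since h''(t) = 6t + 17, we get h''(-5) = -13 < 0 ⇒ local maximum; h''(-2/3) = 13 > 0 ⇒ local minimum.
Thus h has its local maximum at t = -5, with value 79/2.

79/2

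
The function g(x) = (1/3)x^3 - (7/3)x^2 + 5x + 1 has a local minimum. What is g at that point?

Critical points: g'(x) = x^2 - (14/3)x + 5 vanishes at x = 5/3, 3.
Second-derivative test with g''(x) = 2x - 14/3: g''(5/3) = -4/3 < 0 ⇒ local maximum; g''(3) = 4/3 > 0 ⇒ local minimum.
So the local minimum value is g(3) = 4.

4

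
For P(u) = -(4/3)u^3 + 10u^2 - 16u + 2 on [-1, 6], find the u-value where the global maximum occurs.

-1

The derivative is -4u^2 + 20u - 16, which vanishes at u = 1 and u = 4.
Compare values at every candidate in [-1, 6]: P(-1) = 88/3; P(1) = -16/3; P(4) = 38/3; P(6) = -22.
The maximum over the interval is 88/3, attained at u = -1.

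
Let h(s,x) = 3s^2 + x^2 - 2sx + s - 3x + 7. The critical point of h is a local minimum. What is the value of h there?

17/4

∂h/∂s = 6s - 2x + 1 = 0 and ∂h/∂x = -2s + 2x - 3 = 0, so (s, x) = (1/2, 2).
The Hessian has h_{ss} = 6, h_{xx} = 2, h_{sx} = -2, giving D = 8 > 0 with h_{ss} > 0, so the point is a local minimum.
h(1/2, 2) = 17/4.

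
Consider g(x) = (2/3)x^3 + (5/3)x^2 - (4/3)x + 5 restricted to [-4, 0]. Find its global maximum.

9

The derivative is 2x^2 + (10/3)x - 4/3, whose only zero in [-4, 0] is x = -2.
Evaluating at the critical points and endpoints: g(-4) = -17/3,  g(-2) = 9,  g(0) = 5.
The maximum over the interval is 9, attained at x = -2.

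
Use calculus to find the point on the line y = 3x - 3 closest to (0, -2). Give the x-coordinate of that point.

3/10

Minimize D(x)^2 = (x + 0)^2 + (3x - 1)^2.
d/dx[D^2] = 2(x + 0) + 2·3·(3x - 1) = 0 ⇒ x = 3/10.
Then y = -21/10 and the distance is √(1/10) ≈ 0.3162.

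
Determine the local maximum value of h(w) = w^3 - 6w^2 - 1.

-1

Critical points: h'(w) = 3w^2 - 12w vanishes at w = 0, 4.
h''(w) = 6w - 12. h''(0) = -12 < 0 ⇒ local maximum; h''(4) = 12 > 0 ⇒ local minimum.
Thus h has its local maximum at w = 0, with value -1.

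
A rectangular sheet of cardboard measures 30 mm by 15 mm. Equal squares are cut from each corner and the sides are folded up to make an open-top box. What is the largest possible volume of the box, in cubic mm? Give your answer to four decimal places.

With cut size x, the volume is V(x) = x(30 − 2x)(15 − 2x) for 0 < x < 7.5.
V'(x) = 12x^2 − 180x + 450. Setting V'(x) = 0 gives x ≈ 3.1699 (the root in (0, 7.5)).
V''(x) = 24x − 180 is negative there, so this is the maximum; V ≈ 649.5191.

649.5191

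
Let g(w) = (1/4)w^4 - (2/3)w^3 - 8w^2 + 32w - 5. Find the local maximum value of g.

77/3

g'(w) = w^3 - 2w^2 - 16w + 32. Setting g'(w) = 0 gives w ∈ {-4, 2, 4}.
Second-derivative test with g''(w) = 3w^2 - 4w - 16: g''(-4) = 48 > 0 ⇒ local minimum; g''(2) = -12 < 0 ⇒ local maximum; g''(4) = 16 > 0 ⇒ local minimum.
So the local maximum value is g(2) = 77/3.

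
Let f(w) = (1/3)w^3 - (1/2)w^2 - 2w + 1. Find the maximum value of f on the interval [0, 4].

The derivative is w^2 - w - 2, whose only zero in [0, 4] is w = 2.
Candidates: f(0) = 1,  f(2) = -7/3,  f(4) = 19/3.
Hence the absolute maximum is 19/3 at w = 4.

19/3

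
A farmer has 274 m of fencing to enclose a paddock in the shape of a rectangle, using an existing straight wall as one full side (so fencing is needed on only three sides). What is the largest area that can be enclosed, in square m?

Let the sides perpendicular to the wall have length x and the parallel side y, so 2x + y = 274 and the area is A = xy = x(274 − 2x).
A'(x) = 274 − 4x = 0 gives x = 137/2, and A''(x) = −4 < 0 confirms a maximum.
Then y = 274 − 2·137/2 = 137 and A = 18769/2.

18769/2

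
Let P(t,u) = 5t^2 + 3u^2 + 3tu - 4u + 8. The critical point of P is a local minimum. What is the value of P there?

328/51

∂P/∂t = 10t + 3u = 0 and ∂P/∂u = 3t + 6u - 4 = 0, so (t, u) = (-4/17, 40/51).
The Hessian has P_{tt} = 10, P_{uu} = 6, P_{tu} = 3, giving D = 51 > 0 with P_{tt} > 0, so the point is a local minimum.
P(-4/17, 40/51) = 328/51.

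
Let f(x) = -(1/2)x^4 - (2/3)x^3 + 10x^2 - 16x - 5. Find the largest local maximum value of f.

401/3

f'(x) = -2x^3 - 2x^2 + 20x - 16 = 0 at x = -4, 1, 2.
Since f''(x) = -6x^2 - 4x + 20, we get f''(-4) = -60 < 0 ⇒ local maximum; f''(1) = 10 > 0 ⇒ local minimum; f''(2) = -12 < 0 ⇒ local maximum.
So the largest local maximum value is f(-4) = 401/3.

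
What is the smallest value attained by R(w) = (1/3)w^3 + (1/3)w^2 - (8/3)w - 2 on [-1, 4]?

-338/81

Differentiating, R'(w) = w^2 + (2/3)w - 8/3; whose only zero in [-1, 4] is w = 4/3.
Compare values at every candidate in [-1, 4]: R(-1) = 2/3, R(4/3) = -338/81, R(4) = 14.
Hence the absolute minimum is -338/81 at w = 4/3.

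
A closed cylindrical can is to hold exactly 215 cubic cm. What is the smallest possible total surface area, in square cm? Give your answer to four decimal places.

198.6736

With radius r and height h, πr²h = 215 so h = 215/(πr²), and S(r) = 2πr² + 2πrh = 2πr² + 2·215/r.
S'(r) = 4πr − 2·215/r² = 0 ⇒ r³ = 215/(2π), so r ≈ 3.2465 and h = 2r ≈ 6.4931.
S''(r) = 4π + 4·215/r³ > 0, so this is the minimum; S ≈ 198.6736.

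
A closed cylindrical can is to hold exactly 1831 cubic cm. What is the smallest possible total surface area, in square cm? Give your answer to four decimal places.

828.5272

With radius r and height h, πr²h = 1831 so h = 1831/(πr²), and S(r) = 2πr² + 2πrh = 2πr² + 2·1831/r.
S'(r) = 4πr − 2·1831/r² = 0 ⇒ r³ = 1831/(2π), so r ≈ 6.6298 and h = 2r ≈ 13.2597.
S''(r) = 4π + 4·1831/r³ > 0, so this is the minimum; S ≈ 828.5272.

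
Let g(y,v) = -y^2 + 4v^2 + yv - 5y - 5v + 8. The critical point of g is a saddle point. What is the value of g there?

186/17

∂g/∂y = -2y + v - 5 = 0 and ∂g/∂v = y + 8v - 5 = 0, so (y, v) = (-35/17, 15/17).
The Hessian has g_{yy} = -2, g_{vv} = 8, g_{yv} = 1, giving D = -17 < 0, so the point is a saddle point.
g(-35/17, 15/17) = 186/17.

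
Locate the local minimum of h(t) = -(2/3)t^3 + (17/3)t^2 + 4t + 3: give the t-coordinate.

Critical points: h'(t) = -2t^2 + (34/3)t + 4 vanishes at t = -1/3, 6.
h''(t) = -4t + 34/3. h''(-1/3) = 38/3 > 0 ⇒ local minimum; h''(6) = -38/3 < 0 ⇒ local maximum.
The local minimum is h(-1/3) = 188/81.

-1/3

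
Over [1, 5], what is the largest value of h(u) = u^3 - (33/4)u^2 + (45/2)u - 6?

101/4

h'(u) = 3u^2 - (33/2)u + 45/2, which vanishes at u = 5/2 and u = 3.
Candidates: h(1) = 37/4,  h(5/2) = 229/16,  h(3) = 57/4,  h(5) = 101/4.
So the maximum is h(5) = 101/4.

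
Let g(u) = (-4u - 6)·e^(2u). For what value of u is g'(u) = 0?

By the product rule, g'(u) = (-8u - 16)·e^(2u). Since e^(2u) > 0, the only critical point is u = -2.
g''(-2) has the same sign as -8 < 0, so this is a local maximum.
g(-2) = (2)·e^(-4) ≈ 0.0366.

-2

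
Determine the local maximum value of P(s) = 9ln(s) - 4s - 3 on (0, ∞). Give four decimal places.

-4.7016

P'(s) = 9/s − 4 = 0 gives s = 9/4.
P''(s) = -9/s², which is negative for s > 0, so this is a local maximum.
P(9/4) = 9·ln(9/4) - 9 - 3 ≈ -4.7016.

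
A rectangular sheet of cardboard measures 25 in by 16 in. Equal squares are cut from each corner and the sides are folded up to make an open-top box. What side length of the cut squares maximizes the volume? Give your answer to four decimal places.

3.1780

With cut size x, the volume is V(x) = x(25 − 2x)(16 − 2x) for 0 < x < 8.
V'(x) = 12x^2 − 164x + 400. Setting V'(x) = 0 gives x ≈ 3.1780 (the root in (0, 8)).
V''(x) = 24x − 164 is negative there, so this is the maximum; V ≈ 571.4131.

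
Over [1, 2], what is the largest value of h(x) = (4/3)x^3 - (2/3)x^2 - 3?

The derivative is 4x^2 - (4/3)x, which has no zeros in [1, 2].
Compare values at every candidate in [1, 2]: h(1) = -7/3, h(2) = 5.
So the maximum is h(2) = 5.

5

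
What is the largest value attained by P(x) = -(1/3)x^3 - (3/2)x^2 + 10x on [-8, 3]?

34/3

Differentiating, P'(x) = -x^2 - 3x + 10; which vanishes at x = -5 and x = 2.
Candidates: P(-8) = -16/3,  P(-5) = -275/6,  P(2) = 34/3,  P(3) = 15/2.
So the maximum is P(2) = 34/3.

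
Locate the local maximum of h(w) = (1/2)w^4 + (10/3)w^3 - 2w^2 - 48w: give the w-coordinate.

h'(w) = 2w^3 + 10w^2 - 4w - 48 = 0 at w = -4, -3, 2.
h''(w) = 6w^2 + 20w - 4. h''(-4) = 12 > 0 ⇒ local minimum; h''(-3) = -10 < 0 ⇒ local maximum; h''(2) = 60 > 0 ⇒ local minimum.
So the local maximum value is h(-3) = 153/2.

-3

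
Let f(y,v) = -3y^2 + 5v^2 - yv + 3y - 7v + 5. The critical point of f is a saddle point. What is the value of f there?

∂f/∂y = -6y - v + 3 = 0 and ∂f/∂v = -y + 10v - 7 = 0, so (y, v) = (23/61, 45/61).
The Hessian has f_{yy} = -6, f_{vv} = 10, f_{yv} = -1, giving D = -61 < 0, so the point is a saddle point.
f(23/61, 45/61) = 182/61.

182/61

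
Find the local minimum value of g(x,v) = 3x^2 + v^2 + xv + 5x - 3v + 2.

-45/11

∂g/∂x = 6x + v + 5 = 0 and ∂g/∂v = x + 2v - 3 = 0, so (x, v) = (-13/11, 23/11).
The Hessian has g_{xx} = 6, g_{vv} = 2, g_{xv} = 1, giving D = 11 > 0 with g_{xx} > 0, so the point is a local minimum.
g(-13/11, 23/11) = -45/11.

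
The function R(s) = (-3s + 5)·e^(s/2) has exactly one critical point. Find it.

-1/3

Differentiating with the product rule gives R'(s) = (-(3/2)s - 1/2)·e^(s/2). Since e^(s/2) > 0, the only critical point is s = -1/3.
R''(-1/3) has the same sign as -3/2 < 0, so this is a local maximum.
R(-1/3) = (6)·e^(-1/6) ≈ 5.0789.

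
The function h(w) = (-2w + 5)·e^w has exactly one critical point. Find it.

By the product rule, h'(w) = (-2w + 3)·e^w. Since e^w > 0, the only critical point is w = 3/2.
h''(3/2) has the same sign as -2 < 0, so this is a local maximum.
h(3/2) = (2)·e^(3/2) ≈ 8.9634.

3/2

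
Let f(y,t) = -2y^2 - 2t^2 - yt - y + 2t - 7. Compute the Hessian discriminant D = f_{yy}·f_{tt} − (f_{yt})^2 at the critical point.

∂f/∂y = -4y - t - 1 = 0 and ∂f/∂t = -y - 4t + 2 = 0, so (y, t) = (-2/5, 3/5).
The Hessian has f_{yy} = -4, f_{tt} = -4, f_{yt} = -1, giving D = 15 > 0 with f_{yy} < 0, so the point is a local maximum.
D = (-4)·(-4) − (-1)^2 = 15.

15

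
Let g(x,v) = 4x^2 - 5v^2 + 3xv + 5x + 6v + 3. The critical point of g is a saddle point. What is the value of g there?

196/89

∂g/∂x = 8x + 3v + 5 = 0 and ∂g/∂v = 3x - 10v + 6 = 0, so (x, v) = (-68/89, 33/89).
The Hessian has g_{xx} = 8, g_{vv} = -10, g_{xv} = 3, giving D = -89 < 0, so the point is a saddle point.
g(-68/89, 33/89) = 196/89.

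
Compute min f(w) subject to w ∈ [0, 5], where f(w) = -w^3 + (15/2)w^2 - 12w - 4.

-19/2

The derivative is -3w^2 + 15w - 12, which vanishes at w = 1 and w = 4.
Evaluating at the critical points and endpoints: f(0) = -4,  f(1) = -19/2,  f(4) = 4,  f(5) = -3/2.
The minimum over the interval is -19/2, attained at w = 1.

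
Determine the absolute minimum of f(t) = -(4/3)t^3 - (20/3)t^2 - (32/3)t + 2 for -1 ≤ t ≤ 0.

2

Differentiating, f'(t) = -4t^2 - (40/3)t - 32/3; which has no zeros in [-1, 0].
Evaluating at the critical points and endpoints: f(-1) = 22/3,  f(0) = 2.
So the minimum is f(0) = 2.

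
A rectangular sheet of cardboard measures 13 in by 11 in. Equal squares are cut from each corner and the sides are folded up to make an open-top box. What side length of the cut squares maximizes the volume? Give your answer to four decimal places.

With cut size x, the volume is V(x) = x(13 − 2x)(11 − 2x) for 0 < x < 5.5.
V'(x) = 12x^2 − 96x + 143. Setting V'(x) = 0 gives x ≈ 1.9793 (the root in (0, 5.5)).
V''(x) = 24x − 96 is negative there, so this is the maximum; V ≈ 126.0104.

1.9793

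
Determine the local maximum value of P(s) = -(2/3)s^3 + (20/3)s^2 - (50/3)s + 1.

Critical points: P'(s) = -2s^2 + (40/3)s - 50/3 vanishes at s = 5/3, 5.
Second-derivative test with P''(s) = -4s + 40/3: P''(5/3) = 20/3 > 0 ⇒ local minimum; P''(5) = -20/3 < 0 ⇒ local maximum.
Thus P has its local maximum at s = 5, with value 1.

1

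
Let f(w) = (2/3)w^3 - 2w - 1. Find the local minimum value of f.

-7/3

f'(w) = 2w^2 - 2. Setting f'(w) = 0 gives w ∈ {-1, 1}.
f''(w) = 4w. f''(-1) = -4 < 0 ⇒ local maximum; f''(1) = 4 > 0 ⇒ local minimum.
So the local minimum value is f(1) = -7/3.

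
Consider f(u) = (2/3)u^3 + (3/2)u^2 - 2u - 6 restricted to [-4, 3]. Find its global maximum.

39/2

Differentiating, f'(u) = 2u^2 + 3u - 2; which vanishes at u = -2 and u = 1/2.
Evaluating at the critical points and endpoints: f(-4) = -50/3, f(-2) = -4/3, f(1/2) = -157/24, f(3) = 39/2.
The maximum over the interval is 39/2, attained at u = 3.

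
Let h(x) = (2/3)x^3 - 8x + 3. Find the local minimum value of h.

Critical points: h'(x) = 2x^2 - 8 vanishes at x = -2, 2.
Since h''(x) = 4x, we get h''(-2) = -8 < 0 ⇒ local maximum; h''(2) = 8 > 0 ⇒ local minimum.
Thus h has its local minimum at x = 2, with value -23/3.

-23/3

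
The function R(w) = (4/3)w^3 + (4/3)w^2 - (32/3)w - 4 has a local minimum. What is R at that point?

-1028/81

Critical points: R'(w) = 4w^2 + (8/3)w - 32/3 vanishes at w = -2, 4/3.
Since R''(w) = 8w + 8/3, we get R''(-2) = -40/3 < 0 ⇒ local maximum; R''(4/3) = 40/3 > 0 ⇒ local minimum.
The local minimum is R(4/3) = -1028/81.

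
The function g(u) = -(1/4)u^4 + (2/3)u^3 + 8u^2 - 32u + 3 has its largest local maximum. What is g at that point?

Critical points: g'(u) = -u^3 + 2u^2 + 16u - 32 vanishes at u = -4, 2, 4.
Since g''(u) = -3u^2 + 4u + 16, we get g''(-4) = -48 < 0 ⇒ local maximum; g''(2) = 12 > 0 ⇒ local minimum; g''(4) = -16 < 0 ⇒ local maximum.
The largest local maximum is g(-4) = 457/3.

457/3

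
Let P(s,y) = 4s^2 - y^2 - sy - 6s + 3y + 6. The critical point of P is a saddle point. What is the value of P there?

84/17

∂P/∂s = 8s - y - 6 = 0 and ∂P/∂y = -s - 2y + 3 = 0, so (s, y) = (15/17, 18/17).
The Hessian has P_{ss} = 8, P_{yy} = -2, P_{sy} = -1, giving D = -17 < 0, so the point is a saddle point.
P(15/17, 18/17) = 84/17.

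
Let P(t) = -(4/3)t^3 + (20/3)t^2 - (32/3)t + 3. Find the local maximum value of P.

P'(t) = -4t^2 + (40/3)t - 32/3 = 0 at t = 4/3, 2.
Second-derivative test with P''(t) = -8t + 40/3: P''(4/3) = 8/3 > 0 ⇒ local minimum; P''(2) = -8/3 < 0 ⇒ local maximum.
Thus P has its local maximum at t = 2, with value -7/3.

-7/3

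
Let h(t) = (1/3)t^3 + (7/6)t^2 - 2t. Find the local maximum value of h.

15/2

h'(t) = t^2 + (7/3)t - 2 = 0 at t = -3, 2/3.
Since h''(t) = 2t + 7/3, we get h''(-3) = -11/3 < 0 ⇒ local maximum; h''(2/3) = 11/3 > 0 ⇒ local minimum.
The local maximum is h(-3) = 15/2.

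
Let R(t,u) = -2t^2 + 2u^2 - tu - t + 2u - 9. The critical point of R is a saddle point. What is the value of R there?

∂R/∂t = -4t - u - 1 = 0 and ∂R/∂u = -t + 4u + 2 = 0, so (t, u) = (-2/17, -9/17).
The Hessian has R_{tt} = -4, R_{uu} = 4, R_{tu} = -1, giving D = -17 < 0, so the point is a saddle point.
R(-2/17, -9/17) = -161/17.

-161/17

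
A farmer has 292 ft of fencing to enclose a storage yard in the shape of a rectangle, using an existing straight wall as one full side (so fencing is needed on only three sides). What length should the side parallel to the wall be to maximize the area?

146

Let the sides perpendicular to the wall have length x and the parallel side y, so 2x + y = 292 and the area is A = xy = x(292 − 2x).
A'(x) = 292 − 4x = 0 gives x = 73, and A''(x) = −4 < 0 confirms a maximum.
Then y = 292 − 2·73 = 146 and A = 10658.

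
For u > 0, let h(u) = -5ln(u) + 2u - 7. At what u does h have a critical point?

5/2

h'(u) = -5/u + 2 = 0 gives u = 5/2.
h''(u) = 5/u², which is positive for u > 0, so this is a local minimum.
h(5/2) = -5·ln(5/2) + 5 - 7 ≈ -6.5815.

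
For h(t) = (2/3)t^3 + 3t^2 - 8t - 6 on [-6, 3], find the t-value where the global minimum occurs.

Differentiating, h'(t) = 2t^2 + 6t - 8; which vanishes at t = -4 and t = 1.
Candidates: h(-6) = 6,  h(-4) = 94/3,  h(1) = -31/3,  h(3) = 15.
So the minimum is h(1) = -31/3.

1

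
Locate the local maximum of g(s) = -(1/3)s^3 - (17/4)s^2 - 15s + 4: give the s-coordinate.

-5/2

g'(s) = -s^2 - (17/2)s - 15. Setting g'(s) = 0 gives s ∈ {-6, -5/2}.
Second-derivative test with g''(s) = -2s - 17/2: g''(-6) = 7/2 > 0 ⇒ local minimum; g''(-5/2) = -7/2 < 0 ⇒ local maximum.
So the local maximum value is g(-5/2) = 967/48.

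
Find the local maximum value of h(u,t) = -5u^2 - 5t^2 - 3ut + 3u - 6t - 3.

6/91

∂h/∂u = -10u - 3t + 3 = 0 and ∂h/∂t = -3u - 10t - 6 = 0, so (u, t) = (48/91, -69/91).
The Hessian has h_{uu} = -10, h_{tt} = -10, h_{ut} = -3, giving D = 91 > 0 with h_{uu} < 0, so the point is a local maximum.
h(48/91, -69/91) = 6/91.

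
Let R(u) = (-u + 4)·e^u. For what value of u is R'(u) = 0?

By the product rule, R'(u) = (-u + 3)·e^u. Since e^u > 0, the only critical point is u = 3.
R''(3) has the same sign as -1 < 0, so this is a local maximum.
R(3) = (1)·e^(3) ≈ 20.0855.

3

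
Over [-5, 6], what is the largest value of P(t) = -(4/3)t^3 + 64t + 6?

The derivative is -4t^2 + 64, which vanishes at t = -4 and t = 4.
Evaluating at the critical points and endpoints: P(-5) = -442/3,  P(-4) = -494/3,  P(4) = 530/3,  P(6) = 102.
So the maximum is P(4) = 530/3.

530/3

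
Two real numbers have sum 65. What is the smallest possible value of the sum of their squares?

With a + b = 65, a^2 + b^2 = a^2 + (65 − a)^2.
The derivative 2a − 2(65 − a) = 4a − 130 vanishes at a = 65/2; second derivative 4 > 0, a minimum.
The minimum is 2·(65/2)^2 = 4225/2.

4225/2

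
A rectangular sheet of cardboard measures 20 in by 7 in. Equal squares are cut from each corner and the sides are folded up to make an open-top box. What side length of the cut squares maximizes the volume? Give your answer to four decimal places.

With cut size x, the volume is V(x) = x(20 − 2x)(7 − 2x) for 0 < x < 3.5.
V'(x) = 12x^2 − 108x + 140. Setting V'(x) = 0 gives x ≈ 1.5703 (the root in (0, 3.5)).
V''(x) = 24x − 108 is negative there, so this is the maximum; V ≈ 102.1750.

1.5703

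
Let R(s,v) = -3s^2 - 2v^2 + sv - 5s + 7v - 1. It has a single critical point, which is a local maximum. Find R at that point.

∂R/∂s = -6s + v - 5 = 0 and ∂R/∂v = s - 4v + 7 = 0, so (s, v) = (-13/23, 37/23).
The Hessian has R_{ss} = -6, R_{vv} = -4, R_{sv} = 1, giving D = 23 > 0 with R_{ss} < 0, so the point is a local maximum.
R(-13/23, 37/23) = 139/23.

139/23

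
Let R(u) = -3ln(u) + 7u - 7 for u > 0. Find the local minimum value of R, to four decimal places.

-1.4581

R'(u) = -3/u + 7 = 0 gives u = 3/7.
R''(u) = 3/u², which is positive for u > 0, so this is a local minimum.
R(3/7) = -3·ln(3/7) + 3 - 7 ≈ -1.4581.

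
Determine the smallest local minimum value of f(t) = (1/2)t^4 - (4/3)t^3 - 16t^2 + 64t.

-896/3

f'(t) = 2t^3 - 4t^2 - 32t + 64. Setting f'(t) = 0 gives t ∈ {-4, 2, 4}.
Second-derivative test with f''(t) = 6t^2 - 8t - 32: f''(-4) = 96 > 0 ⇒ local minimum; f''(2) = -24 < 0 ⇒ local maximum; f''(4) = 32 > 0 ⇒ local minimum.
So the smallest local minimum value is f(-4) = -896/3.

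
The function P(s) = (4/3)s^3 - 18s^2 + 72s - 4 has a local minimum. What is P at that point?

68

P'(s) = 4s^2 - 36s + 72. Setting P'(s) = 0 gives s ∈ {3, 6}.
P''(s) = 8s - 36. P''(3) = -12 < 0 ⇒ local maximum; P''(6) = 12 > 0 ⇒ local minimum.
Thus P has its local minimum at s = 6, with value 68.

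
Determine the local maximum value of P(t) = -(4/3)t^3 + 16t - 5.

49/3

P'(t) = -4t^2 + 16. Setting P'(t) = 0 gives t ∈ {-2, 2}.
Since P''(t) = -8t, we get P''(-2) = 16 > 0 ⇒ local minimum; P''(2) = -16 < 0 ⇒ local maximum.
Thus P has its local maximum at t = 2, with value 49/3.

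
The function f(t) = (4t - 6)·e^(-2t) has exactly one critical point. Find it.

2

By the product rule, f'(t) = (-8t + 16)·e^(-2t). Since e^(-2t) > 0, the only critical point is t = 2.
f''(2) has the same sign as -8 < 0, so this is a local maximum.
f(2) = (2)·e^(-4) ≈ 0.0366.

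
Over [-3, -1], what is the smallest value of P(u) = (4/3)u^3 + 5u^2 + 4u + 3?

0

Differentiating, P'(u) = 4u^2 + 10u + 4; whose only zero in [-3, -1] is u = -2.
Candidates: P(-3) = 0; P(-2) = 13/3; P(-1) = 8/3.
So the minimum is P(-3) = 0.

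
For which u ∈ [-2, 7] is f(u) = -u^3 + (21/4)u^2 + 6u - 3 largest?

The derivative is -3u^2 + (21/2)u + 6, which vanishes at u = -1/2 and u = 4.
Compare values at every candidate in [-2, 7]: f(-2) = 14; f(-1/2) = -73/16; f(4) = 41; f(7) = -187/4.
The maximum over the interval is 41, attained at u = 4.

4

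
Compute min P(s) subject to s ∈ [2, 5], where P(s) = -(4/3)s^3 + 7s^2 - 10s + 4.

Differentiating, P'(s) = -4s^2 + 14s - 10; whose only zero in [2, 5] is s = 5/2.
Evaluating at the critical points and endpoints: P(2) = 4/3,  P(5/2) = 23/12,  P(5) = -113/3.
The minimum over the interval is -113/3, attained at s = 5.

-113/3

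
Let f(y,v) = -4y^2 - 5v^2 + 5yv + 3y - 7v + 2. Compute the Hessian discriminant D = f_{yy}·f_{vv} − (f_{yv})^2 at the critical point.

55

∂f/∂y = -8y + 5v + 3 = 0 and ∂f/∂v = 5y - 10v - 7 = 0, so (y, v) = (-1/11, -41/55).
The Hessian has f_{yy} = -8, f_{vv} = -10, f_{yv} = 5, giving D = 55 > 0 with f_{yy} < 0, so the point is a local maximum.
D = (-8)·(-10) − (5)^2 = 55.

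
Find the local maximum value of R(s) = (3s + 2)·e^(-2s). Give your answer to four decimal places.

2.0934

R'(s) = 3·e^(-2s) + (3s + 2)·(-2)·e^(-2s) = (-6s - 1)·e^(-2s). Since e^(-2s) > 0, the only critical point is s = -1/6.
R''(-1/6) has the same sign as -6 < 0, so this is a local maximum.
R(-1/6) = (3/2)·e^(1/3) ≈ 2.0934.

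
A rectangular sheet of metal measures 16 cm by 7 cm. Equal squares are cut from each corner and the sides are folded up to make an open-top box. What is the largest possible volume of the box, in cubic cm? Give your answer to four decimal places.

With cut size x, the volume is V(x) = x(16 − 2x)(7 − 2x) for 0 < x < 3.5.
V'(x) = 12x^2 − 92x + 112. Setting V'(x) = 0 gives x ≈ 1.5179 (the root in (0, 3.5)).
V''(x) = 24x − 92 is negative there, so this is the maximum; V ≈ 78.0090.

78.0090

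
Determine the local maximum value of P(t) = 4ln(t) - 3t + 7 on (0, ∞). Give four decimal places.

4.1507

P'(t) = 4/t − 3 = 0 gives t = 4/3.
P''(t) = -4/t², which is negative for t > 0, so this is a local maximum.
P(4/3) = 4·ln(4/3) - 4 + 7 ≈ 4.1507.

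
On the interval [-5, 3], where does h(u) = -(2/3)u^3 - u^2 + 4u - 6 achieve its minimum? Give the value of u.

h'(u) = -2u^2 - 2u + 4, which vanishes at u = -2 and u = 1.
Evaluating at the critical points and endpoints: h(-5) = 97/3; h(-2) = -38/3; h(1) = -11/3; h(3) = -21.
So the minimum is h(3) = -21.

3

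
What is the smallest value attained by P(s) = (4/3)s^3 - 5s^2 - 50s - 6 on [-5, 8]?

P'(s) = 4s^2 - 10s - 50, which vanishes at s = -5/2 and s = 5.
Evaluating at the critical points and endpoints: P(-5) = -143/3; P(-5/2) = 803/12; P(5) = -643/3; P(8) = -130/3.
Hence the absolute minimum is -643/3 at s = 5.

-643/3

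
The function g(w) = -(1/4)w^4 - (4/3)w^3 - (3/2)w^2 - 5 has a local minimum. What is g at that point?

g'(w) = -w^3 - 4w^2 - 3w. Setting g'(w) = 0 gives w ∈ {-3, -1, 0}.
g''(w) = -3w^2 - 8w - 3. g''(-3) = -6 < 0 ⇒ local maximum; g''(-1) = 2 > 0 ⇒ local minimum; g''(0) = -3 < 0 ⇒ local maximum.
The local minimum is g(-1) = -65/12.

-65/12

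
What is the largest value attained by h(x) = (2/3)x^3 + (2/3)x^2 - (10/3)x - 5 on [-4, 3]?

Differentiating, h'(x) = 2x^2 + (4/3)x - 10/3; which vanishes at x = -5/3 and x = 1.
Candidates: h(-4) = -71/3, h(-5/3) = -55/81, h(1) = -7, h(3) = 9.
So the maximum is h(3) = 9.

9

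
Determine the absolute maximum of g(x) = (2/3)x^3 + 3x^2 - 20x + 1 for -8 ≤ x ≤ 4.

278/3

g'(x) = 2x^2 + 6x - 20, which vanishes at x = -5 and x = 2.
Compare values at every candidate in [-8, 4]: g(-8) = 35/3; g(-5) = 278/3; g(2) = -65/3; g(4) = 35/3.
The maximum over the interval is 278/3, attained at x = -5.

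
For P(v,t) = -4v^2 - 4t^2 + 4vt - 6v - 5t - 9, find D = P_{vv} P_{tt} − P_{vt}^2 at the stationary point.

∂P/∂v = -8v + 4t - 6 = 0 and ∂P/∂t = 4v - 8t - 5 = 0, so (v, t) = (-17/12, -4/3).
The Hessian has P_{vv} = -8, P_{tt} = -8, P_{vt} = 4, giving D = 48 > 0 with P_{vv} < 0, so the point is a local maximum.
D = (-8)·(-8) − (4)^2 = 48.

48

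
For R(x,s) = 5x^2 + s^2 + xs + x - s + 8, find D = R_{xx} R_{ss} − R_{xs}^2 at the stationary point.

∂R/∂x = 10x + s + 1 = 0 and ∂R/∂s = x + 2s - 1 = 0, so (x, s) = (-3/19, 11/19).
The Hessian has R_{xx} = 10, R_{ss} = 2, R_{xs} = 1, giving D = 19 > 0 with R_{xx} > 0, so the point is a local minimum.
D = (10)·(2) − (1)^2 = 19.

19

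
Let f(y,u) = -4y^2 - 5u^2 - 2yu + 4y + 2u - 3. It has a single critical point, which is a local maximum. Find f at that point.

-37/19

∂f/∂y = -8y - 2u + 4 = 0 and ∂f/∂u = -2y - 10u + 2 = 0, so (y, u) = (9/19, 2/19).
The Hessian has f_{yy} = -8, f_{uu} = -10, f_{yu} = -2, giving D = 76 > 0 with f_{yy} < 0, so the point is a local maximum.
f(9/19, 2/19) = -37/19.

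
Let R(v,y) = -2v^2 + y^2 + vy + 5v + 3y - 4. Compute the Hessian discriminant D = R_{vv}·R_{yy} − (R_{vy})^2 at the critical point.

∂R/∂v = -4v + y + 5 = 0 and ∂R/∂y = v + 2y + 3 = 0, so (v, y) = (7/9, -17/9).
The Hessian has R_{vv} = -4, R_{yy} = 2, R_{vy} = 1, giving D = -9 < 0, so the point is a saddle point.
D = (-4)·(2) − (1)^2 = -9.

-9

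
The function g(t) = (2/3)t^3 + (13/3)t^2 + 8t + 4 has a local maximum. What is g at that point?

Critical points: g'(t) = 2t^2 + (26/3)t + 8 vanishes at t = -3, -4/3.
Since g''(t) = 4t + 26/3, we get g''(-3) = -10/3 < 0 ⇒ local maximum; g''(-4/3) = 10/3 > 0 ⇒ local minimum.
The local maximum is g(-3) = 1.

1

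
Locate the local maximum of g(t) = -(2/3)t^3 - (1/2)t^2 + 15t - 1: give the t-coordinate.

5/2

g'(t) = -2t^2 - t + 15 = 0 at t = -3, 5/2.
Second-derivative test with g''(t) = -4t - 1: g''(-3) = 11 > 0 ⇒ local minimum; g''(5/2) = -11 < 0 ⇒ local maximum.
So the local maximum value is g(5/2) = 551/24.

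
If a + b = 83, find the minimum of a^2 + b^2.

6889/2

With a + b = 83, a^2 + b^2 = a^2 + (83 − a)^2.
The derivative 2a − 2(83 − a) = 4a − 166 vanishes at a = 83/2; second derivative 4 > 0, a minimum.
The minimum is 2·(83/2)^2 = 6889/2.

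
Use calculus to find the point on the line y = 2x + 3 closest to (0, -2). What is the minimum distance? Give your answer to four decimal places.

Minimize D(x)^2 = (x + 0)^2 + (2x + 5)^2.
d/dx[D^2] = 2(x + 0) + 2·2·(2x + 5) = 0 ⇒ x = -2.
Then y = -1 and the distance is √(5) ≈ 2.2361.

2.2361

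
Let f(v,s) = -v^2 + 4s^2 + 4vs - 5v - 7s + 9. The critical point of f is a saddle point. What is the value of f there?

∂f/∂v = -2v + 4s - 5 = 0 and ∂f/∂s = 4v + 8s - 7 = 0, so (v, s) = (-3/8, 17/16).
The Hessian has f_{vv} = -2, f_{ss} = 8, f_{vs} = 4, giving D = -32 < 0, so the point is a saddle point.
f(-3/8, 17/16) = 199/32.

199/32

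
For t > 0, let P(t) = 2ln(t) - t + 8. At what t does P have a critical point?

P'(t) = 2/t − 1 = 0 gives t = 2.
P''(t) = -2/t², which is negative for t > 0, so this is a local maximum.
P(2) = 2·ln(2) - 2 + 8 ≈ 7.3863.

2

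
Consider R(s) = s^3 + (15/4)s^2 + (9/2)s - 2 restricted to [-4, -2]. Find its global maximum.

R'(s) = 3s^2 + (15/2)s + 9/2, which has no zeros in [-4, -2].
Candidates: R(-4) = -24, R(-2) = -4.
The maximum over the interval is -4, attained at s = -2.

-4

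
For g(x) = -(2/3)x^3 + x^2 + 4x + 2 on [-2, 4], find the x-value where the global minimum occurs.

Differentiating, g'(x) = -2x^2 + 2x + 4; which vanishes at x = -1 and x = 2.
Candidates: g(-2) = 10/3,  g(-1) = -1/3,  g(2) = 26/3,  g(4) = -26/3.
The minimum over the interval is -26/3, attained at x = 4.

4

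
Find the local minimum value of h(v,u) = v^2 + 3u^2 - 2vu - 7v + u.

∂h/∂v = 2v - 2u - 7 = 0 and ∂h/∂u = -2v + 6u + 1 = 0, so (v, u) = (5, 3/2).
The Hessian has h_{vv} = 2, h_{uu} = 6, h_{vu} = -2, giving D = 8 > 0 with h_{vv} > 0, so the point is a local minimum.
h(5, 3/2) = -67/4.

-67/4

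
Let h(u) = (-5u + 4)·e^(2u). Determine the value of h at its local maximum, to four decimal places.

By the product rule, h'(u) = (-10u + 3)·e^(2u). Since e^(2u) > 0, the only critical point is u = 3/10.
h''(3/10) has the same sign as -10 < 0, so this is a local maximum.
h(3/10) = (5/2)·e^(3/5) ≈ 4.5553.

4.5553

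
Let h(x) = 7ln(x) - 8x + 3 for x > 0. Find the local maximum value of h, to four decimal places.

-4.9347

h'(x) = 7/x − 8 = 0 gives x = 7/8.
h''(x) = -7/x², which is negative for x > 0, so this is a local maximum.
h(7/8) = 7·ln(7/8) - 7 + 3 ≈ -4.9347.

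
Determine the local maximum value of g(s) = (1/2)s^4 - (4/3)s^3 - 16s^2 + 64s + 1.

g'(s) = 2s^3 - 4s^2 - 32s + 64 = 0 at s = -4, 2, 4.
Since g''(s) = 6s^2 - 8s - 32, we get g''(-4) = 96 > 0 ⇒ local minimum; g''(2) = -24 < 0 ⇒ local maximum; g''(4) = 32 > 0 ⇒ local minimum.
So the local maximum value is g(2) = 187/3.

187/3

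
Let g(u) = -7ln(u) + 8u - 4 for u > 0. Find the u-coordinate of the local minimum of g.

g'(u) = -7/u + 8 = 0 gives u = 7/8.
g''(u) = 7/u², which is positive for u > 0, so this is a local minimum.
g(7/8) = -7·ln(7/8) + 7 - 4 ≈ 3.9347.

7/8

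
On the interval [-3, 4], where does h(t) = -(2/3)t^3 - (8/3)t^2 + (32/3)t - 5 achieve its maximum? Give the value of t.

4/3

h'(t) = -2t^2 - (16/3)t + 32/3, whose only zero in [-3, 4] is t = 4/3.
Compare values at every candidate in [-3, 4]: h(-3) = -43; h(4/3) = 235/81; h(4) = -143/3.
The maximum over the interval is 235/81, attained at t = 4/3.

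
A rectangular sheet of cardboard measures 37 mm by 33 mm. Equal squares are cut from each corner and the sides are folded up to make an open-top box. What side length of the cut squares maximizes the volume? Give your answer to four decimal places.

5.8048

With cut size x, the volume is V(x) = x(37 − 2x)(33 − 2x) for 0 < x < 16.5.
V'(x) = 12x^2 − 280x + 1221. Setting V'(x) = 0 gives x ≈ 5.8048 (the root in (0, 16.5)).
V''(x) = 24x − 280 is negative there, so this is the maximum; V ≈ 3152.6496.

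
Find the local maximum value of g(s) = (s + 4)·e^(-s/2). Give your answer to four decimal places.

By the product rule, g'(s) = (-(1/2)s - 1)·e^(-s/2). Since e^(-s/2) > 0, the only critical point is s = -2.
g''(-2) has the same sign as -1/2 < 0, so this is a local maximum.
g(-2) = (2)·e^(1) ≈ 5.4366.

5.4366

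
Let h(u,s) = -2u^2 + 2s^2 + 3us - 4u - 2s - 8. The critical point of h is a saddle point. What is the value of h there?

∂h/∂u = -4u + 3s - 4 = 0 and ∂h/∂s = 3u + 4s - 2 = 0, so (u, s) = (-2/5, 4/5).
The Hessian has h_{uu} = -4, h_{ss} = 4, h_{us} = 3, giving D = -25 < 0, so the point is a saddle point.
h(-2/5, 4/5) = -8.

-8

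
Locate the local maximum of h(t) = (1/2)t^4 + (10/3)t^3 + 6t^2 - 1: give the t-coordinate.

-2

h'(t) = 2t^3 + 10t^2 + 12t. Setting h'(t) = 0 gives t ∈ {-3, -2, 0}.
h''(t) = 6t^2 + 20t + 12. h''(-3) = 6 > 0 ⇒ local minimum; h''(-2) = -4 < 0 ⇒ local maximum; h''(0) = 12 > 0 ⇒ local minimum.
Thus h has its local maximum at t = -2, with value 13/3.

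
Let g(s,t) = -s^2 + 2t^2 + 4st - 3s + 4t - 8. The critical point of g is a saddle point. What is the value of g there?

-71/12

∂g/∂s = -2s + 4t - 3 = 0 and ∂g/∂t = 4s + 4t + 4 = 0, so (s, t) = (-7/6, 1/6).
The Hessian has g_{ss} = -2, g_{tt} = 4, g_{st} = 4, giving D = -24 < 0, so the point is a saddle point.
g(-7/6, 1/6) = -71/12.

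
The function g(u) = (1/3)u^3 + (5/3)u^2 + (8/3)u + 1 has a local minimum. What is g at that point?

g'(u) = u^2 + (10/3)u + 8/3 = 0 at u = -2, -4/3.
Second-derivative test with g''(u) = 2u + 10/3: g''(-2) = -2/3 < 0 ⇒ local maximum; g''(-4/3) = 2/3 > 0 ⇒ local minimum.
So the local minimum value is g(-4/3) = -31/81.

-31/81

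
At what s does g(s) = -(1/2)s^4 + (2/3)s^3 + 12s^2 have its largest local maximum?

4

g'(s) = -2s^3 + 2s^2 + 24s = 0 at s = -3, 0, 4.
Second-derivative test with g''(s) = -6s^2 + 4s + 24: g''(-3) = -42 < 0 ⇒ local maximum; g''(0) = 24 > 0 ⇒ local minimum; g''(4) = -56 < 0 ⇒ local maximum.
The largest local maximum is g(4) = 320/3.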